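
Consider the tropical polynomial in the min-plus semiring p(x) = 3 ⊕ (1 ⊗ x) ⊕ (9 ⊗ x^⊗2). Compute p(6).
p(6) = 3

A tropical monomial a ⊗ x^⊗i evaluates to a + i · x. Evaluating each term at x = 6:
  Term 0 contributes 3 + 0 · 6 = 3
  Term 1 contributes 1 + 1 · 6 = 7
  Term 2 contributes 9 + 2 · 6 = 21
p(6) = ⊕ of these = min[3, 7, 21] = 3.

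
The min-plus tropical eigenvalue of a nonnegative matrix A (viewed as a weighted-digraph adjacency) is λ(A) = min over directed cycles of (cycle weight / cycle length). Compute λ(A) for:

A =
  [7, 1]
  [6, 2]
λ(A) = 2

Enumerate directed cycles and compute their means (weight / length). Sample:
  cycle 0 → 0: weight = 7, length = 1, mean = 7/1 ≈ 7.000
  cycle 1 → 1: weight = 2, length = 1, mean = 2/1 ≈ 2.000
  cycle 0 → 1 → 0: weight = 7, length = 2, mean = 7/2 ≈ 3.500
  cycle 1 → 0 → 1: weight = 7, length = 2, mean = 7/2 ≈ 3.500
Minimum mean = 2.000, attained e.g. along the cycle 1 → 1 with weight 2 and length 1. So λ(A) = 2/1 = 2.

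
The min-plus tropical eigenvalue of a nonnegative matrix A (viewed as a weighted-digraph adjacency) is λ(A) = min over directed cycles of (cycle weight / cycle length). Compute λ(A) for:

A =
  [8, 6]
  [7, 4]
λ(A) = 4

Enumerate directed cycles and compute their means (weight / length). Sample:
  cycle 0 → 0: weight = 8, length = 1, mean = 8/1 ≈ 8.000
  cycle 1 → 1: weight = 4, length = 1, mean = 4/1 ≈ 4.000
  cycle 0 → 1 → 0: weight = 13, length = 2, mean = 13/2 ≈ 6.500
  cycle 1 → 0 → 1: weight = 13, length = 2, mean = 13/2 ≈ 6.500
Minimum mean = 4.000, attained e.g. along the cycle 1 → 1 with weight 4 and length 1. So λ(A) = 4/1 = 4.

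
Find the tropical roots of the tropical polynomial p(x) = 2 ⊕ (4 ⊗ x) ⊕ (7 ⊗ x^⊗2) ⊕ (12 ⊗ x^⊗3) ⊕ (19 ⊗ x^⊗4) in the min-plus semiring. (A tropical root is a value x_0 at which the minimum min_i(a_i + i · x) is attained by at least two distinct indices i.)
Roots: {-7, -5, -3, -2}

Each tropical root is a break point of the lower envelope of the lines y = a_i + i · x (there are 5 lines, with slopes 0, 1, ..., 4). Only the lines that attain the minimum somewhere contribute to roots; other lines are dominated. Here the surviving (envelope) indices are i = 4, i = 3, i = 2, i = 1, i = 0.
Intersections between consecutive envelope lines give the roots: for adjacent envelope indices i < j the intersection is x = (a_i − a_j) / (j − i). Reading off the sorted break points: {-7, -5, -3, -2}.
Verification: at each break x_0, at least two indices attain the minimum of min_i(a_i + i · x_0).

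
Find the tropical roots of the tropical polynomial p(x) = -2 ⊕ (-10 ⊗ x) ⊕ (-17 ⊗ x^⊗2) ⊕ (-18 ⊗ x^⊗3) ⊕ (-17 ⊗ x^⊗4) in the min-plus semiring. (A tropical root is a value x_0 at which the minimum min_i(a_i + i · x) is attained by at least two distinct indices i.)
Roots: {-1, 1, 7, 8}

Each tropical root is a break point of the lower envelope of the lines y = a_i + i · x (there are 5 lines, with slopes 0, 1, ..., 4). Only the lines that attain the minimum somewhere contribute to roots; other lines are dominated. Here the surviving (envelope) indices are i = 4, i = 3, i = 2, i = 1, i = 0.
Intersections between consecutive envelope lines give the roots: for adjacent envelope indices i < j the intersection is x = (a_i − a_j) / (j − i). Reading off the sorted break points: {-1, 1, 7, 8}.
Verification: at each break x_0, at least two indices attain the minimum of min_i(a_i + i · x_0).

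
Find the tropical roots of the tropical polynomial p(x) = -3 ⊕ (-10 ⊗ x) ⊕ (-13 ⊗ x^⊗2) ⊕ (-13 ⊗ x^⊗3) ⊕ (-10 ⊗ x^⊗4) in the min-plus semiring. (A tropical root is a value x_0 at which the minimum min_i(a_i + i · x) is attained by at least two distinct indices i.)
Roots: {-3, 0, 3, 7}

Each tropical root is a break point of the lower envelope of the lines y = a_i + i · x (there are 5 lines, with slopes 0, 1, ..., 4). Only the lines that attain the minimum somewhere contribute to roots; other lines are dominated. Here the surviving (envelope) indices are i = 4, i = 3, i = 2, i = 1, i = 0.
Intersections between consecutive envelope lines give the roots: for adjacent envelope indices i < j the intersection is x = (a_i − a_j) / (j − i). Reading off the sorted break points: {-3, 0, 3, 7}.
Verification: at each break x_0, at least two indices attain the minimum of min_i(a_i + i · x_0).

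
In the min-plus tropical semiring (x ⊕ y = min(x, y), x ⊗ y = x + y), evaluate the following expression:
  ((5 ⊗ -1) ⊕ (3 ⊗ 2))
((5 ⊗ -1) ⊕ (3 ⊗ 2)) = 4

Expand innermost to outermost. Recall ⊕ takes the minimum of its arguments and ⊗ takes their sum. Working out the expression ((5 ⊗ -1) ⊕ (3 ⊗ 2)) gives 4.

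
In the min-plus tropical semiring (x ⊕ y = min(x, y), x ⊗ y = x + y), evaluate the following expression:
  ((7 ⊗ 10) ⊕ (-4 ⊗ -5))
((7 ⊗ 10) ⊕ (-4 ⊗ -5)) = -9

Expand innermost to outermost. Recall ⊕ takes the minimum of its arguments and ⊗ takes their sum. Working out the expression ((7 ⊗ 10) ⊕ (-4 ⊗ -5)) gives -9.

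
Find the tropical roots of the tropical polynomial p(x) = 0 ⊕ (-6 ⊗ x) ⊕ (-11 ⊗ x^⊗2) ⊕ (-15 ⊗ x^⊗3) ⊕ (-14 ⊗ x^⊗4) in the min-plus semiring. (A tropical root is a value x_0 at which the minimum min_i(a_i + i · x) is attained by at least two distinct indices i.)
Roots: {-1, 4, 5, 6}

Each tropical root is a break point of the lower envelope of the lines y = a_i + i · x (there are 5 lines, with slopes 0, 1, ..., 4). Only the lines that attain the minimum somewhere contribute to roots; other lines are dominated. Here the surviving (envelope) indices are i = 4, i = 3, i = 2, i = 1, i = 0.
Intersections between consecutive envelope lines give the roots: for adjacent envelope indices i < j the intersection is x = (a_i − a_j) / (j − i). Reading off the sorted break points: {-1, 4, 5, 6}.
Verification: at each break x_0, at least two indices attain the minimum of min_i(a_i + i · x_0).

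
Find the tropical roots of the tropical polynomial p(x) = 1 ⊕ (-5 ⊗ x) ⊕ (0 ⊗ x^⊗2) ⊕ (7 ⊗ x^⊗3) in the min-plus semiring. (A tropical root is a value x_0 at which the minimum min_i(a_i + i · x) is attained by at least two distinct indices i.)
Roots: {-7, -5, 6}

Each tropical root is a break point of the lower envelope of the lines y = a_i + i · x (there are 4 lines, with slopes 0, 1, ..., 3). Only the lines that attain the minimum somewhere contribute to roots; other lines are dominated. Here the surviving (envelope) indices are i = 3, i = 2, i = 1, i = 0.
Intersections between consecutive envelope lines give the roots: for adjacent envelope indices i < j the intersection is x = (a_i − a_j) / (j − i). Reading off the sorted break points: {-7, -5, 6}.
Verification: at each break x_0, at least two indices attain the minimum of min_i(a_i + i · x_0).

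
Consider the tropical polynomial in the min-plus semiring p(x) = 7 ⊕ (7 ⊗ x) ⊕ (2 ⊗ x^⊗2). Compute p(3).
p(3) = 7

A tropical monomial a ⊗ x^⊗i evaluates to a + i · x. Evaluating each term at x = 3:
  Term 0 contributes 7 + 0 · 3 = 7
  Term 1 contributes 7 + 1 · 3 = 10
  Term 2 contributes 2 + 2 · 3 = 8
p(3) = ⊕ of these = min[7, 10, 8] = 7.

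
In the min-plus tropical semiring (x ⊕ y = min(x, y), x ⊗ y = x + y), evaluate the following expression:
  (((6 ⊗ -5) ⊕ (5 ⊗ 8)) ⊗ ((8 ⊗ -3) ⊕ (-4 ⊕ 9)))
(((6 ⊗ -5) ⊕ (5 ⊗ 8)) ⊗ ((8 ⊗ -3) ⊕ (-4 ⊕ 9))) = -3

Expand innermost to outermost. Recall ⊕ takes the minimum of its arguments and ⊗ takes their sum. Working out the expression (((6 ⊗ -5) ⊕ (5 ⊗ 8)) ⊗ ((8 ⊗ -3) ⊕ (-4 ⊕ 9))) gives -3.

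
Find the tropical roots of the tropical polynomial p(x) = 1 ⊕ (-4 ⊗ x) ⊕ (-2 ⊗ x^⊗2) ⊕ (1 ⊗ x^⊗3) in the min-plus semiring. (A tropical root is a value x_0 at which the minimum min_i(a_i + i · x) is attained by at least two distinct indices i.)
Roots: {-3, -2, 5}

Each tropical root is a break point of the lower envelope of the lines y = a_i + i · x (there are 4 lines, with slopes 0, 1, ..., 3). Only the lines that attain the minimum somewhere contribute to roots; other lines are dominated. Here the surviving (envelope) indices are i = 3, i = 2, i = 1, i = 0.
Intersections between consecutive envelope lines give the roots: for adjacent envelope indices i < j the intersection is x = (a_i − a_j) / (j − i). Reading off the sorted break points: {-3, -2, 5}.
Verification: at each break x_0, at least two indices attain the minimum of min_i(a_i + i · x_0).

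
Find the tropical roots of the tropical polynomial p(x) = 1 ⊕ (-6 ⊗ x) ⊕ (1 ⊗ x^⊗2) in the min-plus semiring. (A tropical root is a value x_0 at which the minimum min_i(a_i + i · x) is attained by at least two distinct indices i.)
Roots: {-7, 7}

Each tropical root is a break point of the lower envelope of the lines y = a_i + i · x (there are 3 lines, with slopes 0, 1, ..., 2). Only the lines that attain the minimum somewhere contribute to roots; other lines are dominated. Here the surviving (envelope) indices are i = 2, i = 1, i = 0.
Intersections between consecutive envelope lines give the roots: for adjacent envelope indices i < j the intersection is x = (a_i − a_j) / (j − i). Reading off the sorted break points: {-7, 7}.
Verification: at each break x_0, at least two indices attain the minimum of min_i(a_i + i · x_0).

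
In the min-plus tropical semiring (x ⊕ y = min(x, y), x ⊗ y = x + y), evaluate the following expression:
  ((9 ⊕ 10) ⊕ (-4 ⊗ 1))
((9 ⊕ 10) ⊕ (-4 ⊗ 1)) = -3

Expand innermost to outermost. Recall ⊕ takes the minimum of its arguments and ⊗ takes their sum. Working out the expression ((9 ⊕ 10) ⊕ (-4 ⊗ 1)) gives -3.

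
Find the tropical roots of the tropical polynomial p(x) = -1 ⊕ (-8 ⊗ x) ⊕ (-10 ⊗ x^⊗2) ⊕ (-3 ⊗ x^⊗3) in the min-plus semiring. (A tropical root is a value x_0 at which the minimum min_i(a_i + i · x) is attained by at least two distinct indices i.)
Roots: {-7, 2, 7}

Each tropical root is a break point of the lower envelope of the lines y = a_i + i · x (there are 4 lines, with slopes 0, 1, ..., 3). Only the lines that attain the minimum somewhere contribute to roots; other lines are dominated. Here the surviving (envelope) indices are i = 3, i = 2, i = 1, i = 0.
Intersections between consecutive envelope lines give the roots: for adjacent envelope indices i < j the intersection is x = (a_i − a_j) / (j − i). Reading off the sorted break points: {-7, 2, 7}.
Verification: at each break x_0, at least two indices attain the minimum of min_i(a_i + i · x_0).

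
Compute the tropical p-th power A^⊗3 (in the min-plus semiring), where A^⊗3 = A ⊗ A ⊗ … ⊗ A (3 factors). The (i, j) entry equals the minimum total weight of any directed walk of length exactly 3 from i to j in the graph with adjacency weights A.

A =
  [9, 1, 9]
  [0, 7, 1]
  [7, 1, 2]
A^⊗3 =
  [8, 2, 4]
  [1, 4, 2]
  [3, 2, 4]

Each entry (A^⊗3)_ij equals the minimum over all length-3 walks i = v_0 → v_1 → … → v_3 = j of Σ_t A[v_t][v_{t+1}]. For example, for (i, j) = (0, 2) we minimise over 9 possible intermediate vertex sequences; the minimum is 4, attained along the walk 0 → 1 → 2 → 2.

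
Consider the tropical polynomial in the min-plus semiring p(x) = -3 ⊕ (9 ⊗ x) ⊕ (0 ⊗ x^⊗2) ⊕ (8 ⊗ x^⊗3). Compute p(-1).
p(-1) = -3

A tropical monomial a ⊗ x^⊗i evaluates to a + i · x. Evaluating each term at x = -1:
  Term 0 contributes -3 + 0 · -1 = -3
  Term 1 contributes 9 + 1 · -1 = 8
  Term 2 contributes 0 + 2 · -1 = -2
  Term 3 contributes 8 + 3 · -1 = 5
p(-1) = ⊕ of these = min[-3, 8, -2, 5] = -3.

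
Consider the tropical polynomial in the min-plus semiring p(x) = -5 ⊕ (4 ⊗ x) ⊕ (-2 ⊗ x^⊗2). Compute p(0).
p(0) = -5

A tropical monomial a ⊗ x^⊗i evaluates to a + i · x. Evaluating each term at x = 0:
  Term 0 contributes -5 + 0 · 0 = -5
  Term 1 contributes 4 + 1 · 0 = 4
  Term 2 contributes -2 + 2 · 0 = -2
p(0) = ⊕ of these = min[-5, 4, -2] = -5.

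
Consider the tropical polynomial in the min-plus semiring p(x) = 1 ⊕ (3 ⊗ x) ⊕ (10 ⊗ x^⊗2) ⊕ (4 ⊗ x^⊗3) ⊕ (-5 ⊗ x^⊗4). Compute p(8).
p(8) = 1

A tropical monomial a ⊗ x^⊗i evaluates to a + i · x. Evaluating each term at x = 8:
  Term 0 contributes 1 + 0 · 8 = 1
  Term 1 contributes 3 + 1 · 8 = 11
  Term 2 contributes 10 + 2 · 8 = 26
  Term 3 contributes 4 + 3 · 8 = 28
  Term 4 contributes -5 + 4 · 8 = 27
p(8) = ⊕ of these = min[1, 11, 26, 28, 27] = 1.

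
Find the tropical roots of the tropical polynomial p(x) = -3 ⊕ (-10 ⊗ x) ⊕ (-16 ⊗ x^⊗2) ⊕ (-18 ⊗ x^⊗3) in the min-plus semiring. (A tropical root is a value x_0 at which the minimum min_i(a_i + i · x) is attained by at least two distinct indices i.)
Roots: {2, 6, 7}

Each tropical root is a break point of the lower envelope of the lines y = a_i + i · x (there are 4 lines, with slopes 0, 1, ..., 3). Only the lines that attain the minimum somewhere contribute to roots; other lines are dominated. Here the surviving (envelope) indices are i = 3, i = 2, i = 1, i = 0.
Intersections between consecutive envelope lines give the roots: for adjacent envelope indices i < j the intersection is x = (a_i − a_j) / (j − i). Reading off the sorted break points: {2, 6, 7}.
Verification: at each break x_0, at least two indices attain the minimum of min_i(a_i + i · x_0).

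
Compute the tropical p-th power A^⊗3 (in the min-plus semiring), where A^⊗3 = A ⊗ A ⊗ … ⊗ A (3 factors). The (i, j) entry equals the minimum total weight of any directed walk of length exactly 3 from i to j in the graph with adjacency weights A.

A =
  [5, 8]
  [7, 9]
A^⊗3 =
  [15, 18]
  [17, 20]

Each entry (A^⊗3)_ij equals the minimum over all length-3 walks i = v_0 → v_1 → … → v_3 = j of Σ_t A[v_t][v_{t+1}]. For example, for (i, j) = (0, 1) we minimise over 4 possible intermediate vertex sequences; the minimum is 18, attained along the walk 0 → 0 → 0 → 1.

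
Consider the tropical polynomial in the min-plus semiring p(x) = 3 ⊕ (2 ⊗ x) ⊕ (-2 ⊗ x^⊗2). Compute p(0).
p(0) = -2

A tropical monomial a ⊗ x^⊗i evaluates to a + i · x. Evaluating each term at x = 0:
  Term 0 contributes 3 + 0 · 0 = 3
  Term 1 contributes 2 + 1 · 0 = 2
  Term 2 contributes -2 + 2 · 0 = -2
p(0) = ⊕ of these = min[3, 2, -2] = -2.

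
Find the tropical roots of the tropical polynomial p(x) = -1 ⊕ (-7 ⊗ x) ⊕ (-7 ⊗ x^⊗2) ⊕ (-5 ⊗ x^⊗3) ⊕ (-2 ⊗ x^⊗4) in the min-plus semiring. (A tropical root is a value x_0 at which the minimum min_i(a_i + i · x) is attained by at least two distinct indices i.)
Roots: {-3, -2, 0, 6}

Each tropical root is a break point of the lower envelope of the lines y = a_i + i · x (there are 5 lines, with slopes 0, 1, ..., 4). Only the lines that attain the minimum somewhere contribute to roots; other lines are dominated. Here the surviving (envelope) indices are i = 4, i = 3, i = 2, i = 1, i = 0.
Intersections between consecutive envelope lines give the roots: for adjacent envelope indices i < j the intersection is x = (a_i − a_j) / (j − i). Reading off the sorted break points: {-3, -2, 0, 6}.
Verification: at each break x_0, at least two indices attain the minimum of min_i(a_i + i · x_0).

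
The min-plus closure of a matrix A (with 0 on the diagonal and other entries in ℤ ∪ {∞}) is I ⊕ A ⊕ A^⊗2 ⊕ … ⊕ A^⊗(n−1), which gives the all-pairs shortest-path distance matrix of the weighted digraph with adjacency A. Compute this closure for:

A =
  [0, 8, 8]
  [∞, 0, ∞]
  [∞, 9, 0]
Closure =
  [0, 8, 8]
  [∞, 0, ∞]
  [∞, 9, 0]

This is the Floyd-Warshall all-pairs shortest-path computation. For each intermediate vertex k = 0, 1, …, 2, update dist[i][j] ← min(dist[i][j], dist[i][k] + dist[k][j]). The final matrix gives, for each (i, j), the minimum total weight of any directed path from i to j (possibly empty when i = j).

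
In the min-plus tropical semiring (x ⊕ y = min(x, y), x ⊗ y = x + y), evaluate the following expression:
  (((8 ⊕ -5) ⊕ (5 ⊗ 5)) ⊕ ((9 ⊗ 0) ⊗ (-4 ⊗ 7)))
(((8 ⊕ -5) ⊕ (5 ⊗ 5)) ⊕ ((9 ⊗ 0) ⊗ (-4 ⊗ 7))) = -5

Expand innermost to outermost. Recall ⊕ takes the minimum of its arguments and ⊗ takes their sum. Working out the expression (((8 ⊕ -5) ⊕ (5 ⊗ 5)) ⊕ ((9 ⊗ 0) ⊗ (-4 ⊗ 7))) gives -5.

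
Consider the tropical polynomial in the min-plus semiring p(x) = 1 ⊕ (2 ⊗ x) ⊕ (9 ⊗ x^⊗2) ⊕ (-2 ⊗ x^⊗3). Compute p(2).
p(2) = 1

A tropical monomial a ⊗ x^⊗i evaluates to a + i · x. Evaluating each term at x = 2:
  Term 0 contributes 1 + 0 · 2 = 1
  Term 1 contributes 2 + 1 · 2 = 4
  Term 2 contributes 9 + 2 · 2 = 13
  Term 3 contributes -2 + 3 · 2 = 4
p(2) = ⊕ of these = min[1, 4, 13, 4] = 1.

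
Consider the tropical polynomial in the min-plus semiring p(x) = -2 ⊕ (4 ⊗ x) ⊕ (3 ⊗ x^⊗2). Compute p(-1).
p(-1) = -2

A tropical monomial a ⊗ x^⊗i evaluates to a + i · x. Evaluating each term at x = -1:
  Term 0 contributes -2 + 0 · -1 = -2
  Term 1 contributes 4 + 1 · -1 = 3
  Term 2 contributes 3 + 2 · -1 = 1
p(-1) = ⊕ of these = min[-2, 3, 1] = -2.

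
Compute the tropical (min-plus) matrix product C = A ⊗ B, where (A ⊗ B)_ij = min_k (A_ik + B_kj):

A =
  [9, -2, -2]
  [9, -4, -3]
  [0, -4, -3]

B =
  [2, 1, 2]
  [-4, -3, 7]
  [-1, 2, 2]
A ⊗ B =
  [-6, -5, 0]
  [-8, -7, -1]
  [-8, -7, -1]

Apply the min-plus product entry-by-entry:
  C[0][0] = min over k of (A[0][0] + B[0][0] = 9 + 2 = 11, A[0][1] + B[1][0] = -2 + -4 = -6, A[0][2] + B[2][0] = -2 + -1 = -3) = -6 (attained at k = 1)
  C[0][1] = min over k of (A[0][0] + B[0][1] = 9 + 1 = 10, A[0][1] + B[1][1] = -2 + -3 = -5, A[0][2] + B[2][1] = -2 + 2 = 0) = -5 (attained at k = 1)
  C[0][2] = min over k of (A[0][0] + B[0][2] = 9 + 2 = 11, A[0][1] + B[1][2] = -2 + 7 = 5, A[0][2] + B[2][2] = -2 + 2 = 0) = 0 (attained at k = 2)
  C[1][0] = min over k of (A[1][0] + B[0][0] = 9 + 2 = 11, A[1][1] + B[1][0] = -4 + -4 = -8, A[1][2] + B[2][0] = -3 + -1 = -4) = -8 (attained at k = 1)
  C[1][1] = min over k of (A[1][0] + B[0][1] = 9 + 1 = 10, A[1][1] + B[1][1] = -4 + -3 = -7, A[1][2] + B[2][1] = -3 + 2 = -1) = -7 (attained at k = 1)
  C[1][2] = min over k of (A[1][0] + B[0][2] = 9 + 2 = 11, A[1][1] + B[1][2] = -4 + 7 = 3, A[1][2] + B[2][2] = -3 + 2 = -1) = -1 (attained at k = 2)
  C[2][0] = min over k of (A[2][0] + B[0][0] = 0 + 2 = 2, A[2][1] + B[1][0] = -4 + -4 = -8, A[2][2] + B[2][0] = -3 + -1 = -4) = -8 (attained at k = 1)
  C[2][1] = min over k of (A[2][0] + B[0][1] = 0 + 1 = 1, A[2][1] + B[1][1] = -4 + -3 = -7, A[2][2] + B[2][1] = -3 + 2 = -1) = -7 (attained at k = 1)
  C[2][2] = min over k of (A[2][0] + B[0][2] = 0 + 2 = 2, A[2][1] + B[1][2] = -4 + 7 = 3, A[2][2] + B[2][2] = -3 + 2 = -1) = -1 (attained at k = 2)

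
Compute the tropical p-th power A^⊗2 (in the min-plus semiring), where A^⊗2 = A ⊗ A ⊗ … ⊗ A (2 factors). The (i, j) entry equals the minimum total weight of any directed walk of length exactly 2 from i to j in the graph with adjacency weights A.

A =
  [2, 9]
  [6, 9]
A^⊗2 =
  [4, 11]
  [8, 15]

Each entry (A^⊗2)_ij equals the minimum over all length-2 walks i = v_0 → v_1 → … → v_2 = j of Σ_t A[v_t][v_{t+1}]. For example, for (i, j) = (0, 1) we minimise over 2 possible intermediate vertex sequences; the minimum is 11, attained along the walk 0 → 0 → 1.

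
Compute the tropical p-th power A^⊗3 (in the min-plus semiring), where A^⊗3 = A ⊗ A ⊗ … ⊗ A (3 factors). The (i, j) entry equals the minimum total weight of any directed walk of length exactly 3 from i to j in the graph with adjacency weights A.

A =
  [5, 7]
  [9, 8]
A^⊗3 =
  [15, 17]
  [19, 21]

Each entry (A^⊗3)_ij equals the minimum over all length-3 walks i = v_0 → v_1 → … → v_3 = j of Σ_t A[v_t][v_{t+1}]. For example, for (i, j) = (0, 1) we minimise over 4 possible intermediate vertex sequences; the minimum is 17, attained along the walk 0 → 0 → 0 → 1.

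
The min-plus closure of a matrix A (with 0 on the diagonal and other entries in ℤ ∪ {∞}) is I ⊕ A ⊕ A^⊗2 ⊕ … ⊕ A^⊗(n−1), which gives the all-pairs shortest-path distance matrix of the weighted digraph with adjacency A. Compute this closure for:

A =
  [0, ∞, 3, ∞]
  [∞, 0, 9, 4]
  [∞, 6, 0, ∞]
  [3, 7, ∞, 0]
Closure =
  [0, 9, 3, 13]
  [7, 0, 9, 4]
  [13, 6, 0, 10]
  [3, 7, 6, 0]

This is the Floyd-Warshall all-pairs shortest-path computation. For each intermediate vertex k = 0, 1, …, 3, update dist[i][j] ← min(dist[i][j], dist[i][k] + dist[k][j]). The final matrix gives, for each (i, j), the minimum total weight of any directed path from i to j (possibly empty when i = j).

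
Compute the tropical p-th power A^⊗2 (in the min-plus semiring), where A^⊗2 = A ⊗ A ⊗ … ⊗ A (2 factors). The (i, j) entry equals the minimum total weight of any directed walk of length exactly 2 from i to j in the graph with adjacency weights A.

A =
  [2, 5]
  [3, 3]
A^⊗2 =
  [4, 7]
  [5, 6]

Each entry (A^⊗2)_ij equals the minimum over all length-2 walks i = v_0 → v_1 → … → v_2 = j of Σ_t A[v_t][v_{t+1}]. For example, for (i, j) = (0, 1) we minimise over 2 possible intermediate vertex sequences; the minimum is 7, attained along the walk 0 → 0 → 1.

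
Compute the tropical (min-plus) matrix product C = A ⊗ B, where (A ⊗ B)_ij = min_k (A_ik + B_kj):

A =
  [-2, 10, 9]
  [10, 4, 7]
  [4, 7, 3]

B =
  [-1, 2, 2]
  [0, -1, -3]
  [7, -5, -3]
A ⊗ B =
  [-3, 0, 0]
  [4, 2, 1]
  [3, -2, 0]

Apply the min-plus product entry-by-entry:
  C[0][0] = min over k of (A[0][0] + B[0][0] = -2 + -1 = -3, A[0][1] + B[1][0] = 10 + 0 = 10, A[0][2] + B[2][0] = 9 + 7 = 16) = -3 (attained at k = 0)
  C[0][1] = min over k of (A[0][0] + B[0][1] = -2 + 2 = 0, A[0][1] + B[1][1] = 10 + -1 = 9, A[0][2] + B[2][1] = 9 + -5 = 4) = 0 (attained at k = 0)
  C[0][2] = min over k of (A[0][0] + B[0][2] = -2 + 2 = 0, A[0][1] + B[1][2] = 10 + -3 = 7, A[0][2] + B[2][2] = 9 + -3 = 6) = 0 (attained at k = 0)
  C[1][0] = min over k of (A[1][0] + B[0][0] = 10 + -1 = 9, A[1][1] + B[1][0] = 4 + 0 = 4, A[1][2] + B[2][0] = 7 + 7 = 14) = 4 (attained at k = 1)
  C[1][1] = min over k of (A[1][0] + B[0][1] = 10 + 2 = 12, A[1][1] + B[1][1] = 4 + -1 = 3, A[1][2] + B[2][1] = 7 + -5 = 2) = 2 (attained at k = 2)
  C[1][2] = min over k of (A[1][0] + B[0][2] = 10 + 2 = 12, A[1][1] + B[1][2] = 4 + -3 = 1, A[1][2] + B[2][2] = 7 + -3 = 4) = 1 (attained at k = 1)
  C[2][0] = min over k of (A[2][0] + B[0][0] = 4 + -1 = 3, A[2][1] + B[1][0] = 7 + 0 = 7, A[2][2] + B[2][0] = 3 + 7 = 10) = 3 (attained at k = 0)
  C[2][1] = min over k of (A[2][0] + B[0][1] = 4 + 2 = 6, A[2][1] + B[1][1] = 7 + -1 = 6, A[2][2] + B[2][1] = 3 + -5 = -2) = -2 (attained at k = 2)
  C[2][2] = min over k of (A[2][0] + B[0][2] = 4 + 2 = 6, A[2][1] + B[1][2] = 7 + -3 = 4, A[2][2] + B[2][2] = 3 + -3 = 0) = 0 (attained at k = 2)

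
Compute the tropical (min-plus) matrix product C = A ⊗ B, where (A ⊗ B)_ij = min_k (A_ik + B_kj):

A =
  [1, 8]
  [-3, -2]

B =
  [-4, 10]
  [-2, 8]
A ⊗ B =
  [-3, 11]
  [-7, 6]

Apply the min-plus product entry-by-entry:
  C[0][0] = min over k of (A[0][0] + B[0][0] = 1 + -4 = -3, A[0][1] + B[1][0] = 8 + -2 = 6) = -3 (attained at k = 0)
  C[0][1] = min over k of (A[0][0] + B[0][1] = 1 + 10 = 11, A[0][1] + B[1][1] = 8 + 8 = 16) = 11 (attained at k = 0)
  C[1][0] = min over k of (A[1][0] + B[0][0] = -3 + -4 = -7, A[1][1] + B[1][0] = -2 + -2 = -4) = -7 (attained at k = 0)
  C[1][1] = min over k of (A[1][0] + B[0][1] = -3 + 10 = 7, A[1][1] + B[1][1] = -2 + 8 = 6) = 6 (attained at k = 1)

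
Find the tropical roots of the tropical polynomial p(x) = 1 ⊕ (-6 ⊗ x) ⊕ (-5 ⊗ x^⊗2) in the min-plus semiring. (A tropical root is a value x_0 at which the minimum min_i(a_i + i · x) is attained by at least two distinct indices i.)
Roots: {-1, 7}

Each tropical root is a break point of the lower envelope of the lines y = a_i + i · x (there are 3 lines, with slopes 0, 1, ..., 2). Only the lines that attain the minimum somewhere contribute to roots; other lines are dominated. Here the surviving (envelope) indices are i = 2, i = 1, i = 0.
Intersections between consecutive envelope lines give the roots: for adjacent envelope indices i < j the intersection is x = (a_i − a_j) / (j − i). Reading off the sorted break points: {-1, 7}.
Verification: at each break x_0, at least two indices attain the minimum of min_i(a_i + i · x_0).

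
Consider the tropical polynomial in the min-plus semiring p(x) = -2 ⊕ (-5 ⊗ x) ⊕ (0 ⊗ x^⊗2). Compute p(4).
p(4) = -2

A tropical monomial a ⊗ x^⊗i evaluates to a + i · x. Evaluating each term at x = 4:
  Term 0 contributes -2 + 0 · 4 = -2
  Term 1 contributes -5 + 1 · 4 = -1
  Term 2 contributes 0 + 2 · 4 = 8
p(4) = ⊕ of these = min[-2, -1, 8] = -2.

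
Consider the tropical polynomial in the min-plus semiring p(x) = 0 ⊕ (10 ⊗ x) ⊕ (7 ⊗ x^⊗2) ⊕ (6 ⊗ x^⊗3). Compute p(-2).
p(-2) = 0

A tropical monomial a ⊗ x^⊗i evaluates to a + i · x. Evaluating each term at x = -2:
  Term 0 contributes 0 + 0 · -2 = 0
  Term 1 contributes 10 + 1 · -2 = 8
  Term 2 contributes 7 + 2 · -2 = 3
  Term 3 contributes 6 + 3 · -2 = 0
p(-2) = ⊕ of these = min[0, 8, 3, 0] = 0.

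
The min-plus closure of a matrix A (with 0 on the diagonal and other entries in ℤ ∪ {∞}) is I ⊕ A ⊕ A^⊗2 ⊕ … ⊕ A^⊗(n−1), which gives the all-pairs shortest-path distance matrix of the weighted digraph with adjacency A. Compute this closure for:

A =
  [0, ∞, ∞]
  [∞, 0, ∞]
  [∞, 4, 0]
Closure =
  [0, ∞, ∞]
  [∞, 0, ∞]
  [∞, 4, 0]

This is the Floyd-Warshall all-pairs shortest-path computation. For each intermediate vertex k = 0, 1, …, 2, update dist[i][j] ← min(dist[i][j], dist[i][k] + dist[k][j]). The final matrix gives, for each (i, j), the minimum total weight of any directed path from i to j (possibly empty when i = j).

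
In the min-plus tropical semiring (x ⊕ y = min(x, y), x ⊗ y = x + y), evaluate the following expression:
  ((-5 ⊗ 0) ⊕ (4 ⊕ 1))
((-5 ⊗ 0) ⊕ (4 ⊕ 1)) = -5

Expand innermost to outermost. Recall ⊕ takes the minimum of its arguments and ⊗ takes their sum. Working out the expression ((-5 ⊗ 0) ⊕ (4 ⊕ 1)) gives -5.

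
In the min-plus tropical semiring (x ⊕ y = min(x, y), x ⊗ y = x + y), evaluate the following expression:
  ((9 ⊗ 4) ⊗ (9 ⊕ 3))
((9 ⊗ 4) ⊗ (9 ⊕ 3)) = 16

Expand innermost to outermost. Recall ⊕ takes the minimum of its arguments and ⊗ takes their sum. Working out the expression ((9 ⊗ 4) ⊗ (9 ⊕ 3)) gives 16.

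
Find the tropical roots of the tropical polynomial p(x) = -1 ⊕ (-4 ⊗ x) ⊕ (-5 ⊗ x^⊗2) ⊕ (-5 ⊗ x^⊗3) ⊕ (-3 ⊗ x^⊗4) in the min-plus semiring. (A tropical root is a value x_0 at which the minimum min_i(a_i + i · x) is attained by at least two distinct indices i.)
Roots: {-2, 0, 1, 3}

Each tropical root is a break point of the lower envelope of the lines y = a_i + i · x (there are 5 lines, with slopes 0, 1, ..., 4). Only the lines that attain the minimum somewhere contribute to roots; other lines are dominated. Here the surviving (envelope) indices are i = 4, i = 3, i = 2, i = 1, i = 0.
Intersections between consecutive envelope lines give the roots: for adjacent envelope indices i < j the intersection is x = (a_i − a_j) / (j − i). Reading off the sorted break points: {-2, 0, 1, 3}.
Verification: at each break x_0, at least two indices attain the minimum of min_i(a_i + i · x_0).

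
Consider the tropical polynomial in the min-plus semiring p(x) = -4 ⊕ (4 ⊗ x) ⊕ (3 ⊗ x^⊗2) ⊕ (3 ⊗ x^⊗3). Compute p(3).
p(3) = -4

A tropical monomial a ⊗ x^⊗i evaluates to a + i · x. Evaluating each term at x = 3:
  Term 0 contributes -4 + 0 · 3 = -4
  Term 1 contributes 4 + 1 · 3 = 7
  Term 2 contributes 3 + 2 · 3 = 9
  Term 3 contributes 3 + 3 · 3 = 12
p(3) = ⊕ of these = min[-4, 7, 9, 12] = -4.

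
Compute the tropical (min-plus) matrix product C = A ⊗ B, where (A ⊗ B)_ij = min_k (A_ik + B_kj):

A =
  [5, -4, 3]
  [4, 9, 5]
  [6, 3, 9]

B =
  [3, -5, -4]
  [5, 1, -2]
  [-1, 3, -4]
A ⊗ B =
  [1, -3, -6]
  [4, -1, 0]
  [8, 1, 1]

Apply the min-plus product entry-by-entry:
  C[0][0] = min over k of (A[0][0] + B[0][0] = 5 + 3 = 8, A[0][1] + B[1][0] = -4 + 5 = 1, A[0][2] + B[2][0] = 3 + -1 = 2) = 1 (attained at k = 1)
  C[0][1] = min over k of (A[0][0] + B[0][1] = 5 + -5 = 0, A[0][1] + B[1][1] = -4 + 1 = -3, A[0][2] + B[2][1] = 3 + 3 = 6) = -3 (attained at k = 1)
  C[0][2] = min over k of (A[0][0] + B[0][2] = 5 + -4 = 1, A[0][1] + B[1][2] = -4 + -2 = -6, A[0][2] + B[2][2] = 3 + -4 = -1) = -6 (attained at k = 1)
  C[1][0] = min over k of (A[1][0] + B[0][0] = 4 + 3 = 7, A[1][1] + B[1][0] = 9 + 5 = 14, A[1][2] + B[2][0] = 5 + -1 = 4) = 4 (attained at k = 2)
  C[1][1] = min over k of (A[1][0] + B[0][1] = 4 + -5 = -1, A[1][1] + B[1][1] = 9 + 1 = 10, A[1][2] + B[2][1] = 5 + 3 = 8) = -1 (attained at k = 0)
  C[1][2] = min over k of (A[1][0] + B[0][2] = 4 + -4 = 0, A[1][1] + B[1][2] = 9 + -2 = 7, A[1][2] + B[2][2] = 5 + -4 = 1) = 0 (attained at k = 0)
  C[2][0] = min over k of (A[2][0] + B[0][0] = 6 + 3 = 9, A[2][1] + B[1][0] = 3 + 5 = 8, A[2][2] + B[2][0] = 9 + -1 = 8) = 8 (attained at k = 1)
  C[2][1] = min over k of (A[2][0] + B[0][1] = 6 + -5 = 1, A[2][1] + B[1][1] = 3 + 1 = 4, A[2][2] + B[2][1] = 9 + 3 = 12) = 1 (attained at k = 0)
  C[2][2] = min over k of (A[2][0] + B[0][2] = 6 + -4 = 2, A[2][1] + B[1][2] = 3 + -2 = 1, A[2][2] + B[2][2] = 9 + -4 = 5) = 1 (attained at k = 1)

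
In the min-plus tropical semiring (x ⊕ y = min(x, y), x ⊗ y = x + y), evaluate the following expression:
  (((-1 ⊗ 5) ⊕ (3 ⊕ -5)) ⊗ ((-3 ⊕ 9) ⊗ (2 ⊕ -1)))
(((-1 ⊗ 5) ⊕ (3 ⊕ -5)) ⊗ ((-3 ⊕ 9) ⊗ (2 ⊕ -1))) = -9

Expand innermost to outermost. Recall ⊕ takes the minimum of its arguments and ⊗ takes their sum. Working out the expression (((-1 ⊗ 5) ⊕ (3 ⊕ -5)) ⊗ ((-3 ⊕ 9) ⊗ (2 ⊕ -1))) gives -9.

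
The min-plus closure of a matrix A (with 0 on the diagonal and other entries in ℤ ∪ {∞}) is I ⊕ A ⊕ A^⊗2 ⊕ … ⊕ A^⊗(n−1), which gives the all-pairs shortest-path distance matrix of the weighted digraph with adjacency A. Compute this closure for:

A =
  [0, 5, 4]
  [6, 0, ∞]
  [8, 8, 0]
Closure =
  [0, 5, 4]
  [6, 0, 10]
  [8, 8, 0]

This is the Floyd-Warshall all-pairs shortest-path computation. For each intermediate vertex k = 0, 1, …, 2, update dist[i][j] ← min(dist[i][j], dist[i][k] + dist[k][j]). The final matrix gives, for each (i, j), the minimum total weight of any directed path from i to j (possibly empty when i = j).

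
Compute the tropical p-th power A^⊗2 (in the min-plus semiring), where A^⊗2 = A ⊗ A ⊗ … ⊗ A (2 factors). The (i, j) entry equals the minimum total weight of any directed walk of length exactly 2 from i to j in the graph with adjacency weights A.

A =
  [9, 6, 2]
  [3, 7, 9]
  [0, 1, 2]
A^⊗2 =
  [2, 3, 4]
  [9, 9, 5]
  [2, 3, 2]

Each entry (A^⊗2)_ij equals the minimum over all length-2 walks i = v_0 → v_1 → … → v_2 = j of Σ_t A[v_t][v_{t+1}]. For example, for (i, j) = (0, 2) we minimise over 3 possible intermediate vertex sequences; the minimum is 4, attained along the walk 0 → 2 → 2.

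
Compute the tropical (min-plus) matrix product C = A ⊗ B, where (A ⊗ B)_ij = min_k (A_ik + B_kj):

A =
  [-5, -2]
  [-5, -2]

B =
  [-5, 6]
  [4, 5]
A ⊗ B =
  [-10, 1]
  [-10, 1]

Apply the min-plus product entry-by-entry:
  C[0][0] = min over k of (A[0][0] + B[0][0] = -5 + -5 = -10, A[0][1] + B[1][0] = -2 + 4 = 2) = -10 (attained at k = 0)
  C[0][1] = min over k of (A[0][0] + B[0][1] = -5 + 6 = 1, A[0][1] + B[1][1] = -2 + 5 = 3) = 1 (attained at k = 0)
  C[1][0] = min over k of (A[1][0] + B[0][0] = -5 + -5 = -10, A[1][1] + B[1][0] = -2 + 4 = 2) = -10 (attained at k = 0)
  C[1][1] = min over k of (A[1][0] + B[0][1] = -5 + 6 = 1, A[1][1] + B[1][1] = -2 + 5 = 3) = 1 (attained at k = 0)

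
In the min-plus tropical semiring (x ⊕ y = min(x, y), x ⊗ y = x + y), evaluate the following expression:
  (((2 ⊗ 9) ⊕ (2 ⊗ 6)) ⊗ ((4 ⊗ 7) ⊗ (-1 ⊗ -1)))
(((2 ⊗ 9) ⊕ (2 ⊗ 6)) ⊗ ((4 ⊗ 7) ⊗ (-1 ⊗ -1))) = 17

Expand innermost to outermost. Recall ⊕ takes the minimum of its arguments and ⊗ takes their sum. Working out the expression (((2 ⊗ 9) ⊕ (2 ⊗ 6)) ⊗ ((4 ⊗ 7) ⊗ (-1 ⊗ -1))) gives 17.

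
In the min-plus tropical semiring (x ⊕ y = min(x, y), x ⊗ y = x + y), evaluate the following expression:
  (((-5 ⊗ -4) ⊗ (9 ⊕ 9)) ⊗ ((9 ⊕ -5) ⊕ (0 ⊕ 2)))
(((-5 ⊗ -4) ⊗ (9 ⊕ 9)) ⊗ ((9 ⊕ -5) ⊕ (0 ⊕ 2))) = -5

Expand innermost to outermost. Recall ⊕ takes the minimum of its arguments and ⊗ takes their sum. Working out the expression (((-5 ⊗ -4) ⊗ (9 ⊕ 9)) ⊗ ((9 ⊕ -5) ⊕ (0 ⊕ 2))) gives -5.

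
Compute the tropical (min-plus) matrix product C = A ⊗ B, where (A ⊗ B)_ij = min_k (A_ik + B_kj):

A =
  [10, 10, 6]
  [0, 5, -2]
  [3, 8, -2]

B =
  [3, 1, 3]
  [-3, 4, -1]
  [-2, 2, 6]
A ⊗ B =
  [4, 8, 9]
  [-4, 0, 3]
  [-4, 0, 4]

Apply the min-plus product entry-by-entry:
  C[0][0] = min over k of (A[0][0] + B[0][0] = 10 + 3 = 13, A[0][1] + B[1][0] = 10 + -3 = 7, A[0][2] + B[2][0] = 6 + -2 = 4) = 4 (attained at k = 2)
  C[0][1] = min over k of (A[0][0] + B[0][1] = 10 + 1 = 11, A[0][1] + B[1][1] = 10 + 4 = 14, A[0][2] + B[2][1] = 6 + 2 = 8) = 8 (attained at k = 2)
  C[0][2] = min over k of (A[0][0] + B[0][2] = 10 + 3 = 13, A[0][1] + B[1][2] = 10 + -1 = 9, A[0][2] + B[2][2] = 6 + 6 = 12) = 9 (attained at k = 1)
  C[1][0] = min over k of (A[1][0] + B[0][0] = 0 + 3 = 3, A[1][1] + B[1][0] = 5 + -3 = 2, A[1][2] + B[2][0] = -2 + -2 = -4) = -4 (attained at k = 2)
  C[1][1] = min over k of (A[1][0] + B[0][1] = 0 + 1 = 1, A[1][1] + B[1][1] = 5 + 4 = 9, A[1][2] + B[2][1] = -2 + 2 = 0) = 0 (attained at k = 2)
  C[1][2] = min over k of (A[1][0] + B[0][2] = 0 + 3 = 3, A[1][1] + B[1][2] = 5 + -1 = 4, A[1][2] + B[2][2] = -2 + 6 = 4) = 3 (attained at k = 0)
  C[2][0] = min over k of (A[2][0] + B[0][0] = 3 + 3 = 6, A[2][1] + B[1][0] = 8 + -3 = 5, A[2][2] + B[2][0] = -2 + -2 = -4) = -4 (attained at k = 2)
  C[2][1] = min over k of (A[2][0] + B[0][1] = 3 + 1 = 4, A[2][1] + B[1][1] = 8 + 4 = 12, A[2][2] + B[2][1] = -2 + 2 = 0) = 0 (attained at k = 2)
  C[2][2] = min over k of (A[2][0] + B[0][2] = 3 + 3 = 6, A[2][1] + B[1][2] = 8 + -1 = 7, A[2][2] + B[2][2] = -2 + 6 = 4) = 4 (attained at k = 2)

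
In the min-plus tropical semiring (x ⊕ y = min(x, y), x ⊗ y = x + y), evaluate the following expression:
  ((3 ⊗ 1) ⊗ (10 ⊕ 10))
((3 ⊗ 1) ⊗ (10 ⊕ 10)) = 14

Expand innermost to outermost. Recall ⊕ takes the minimum of its arguments and ⊗ takes their sum. Working out the expression ((3 ⊗ 1) ⊗ (10 ⊕ 10)) gives 14.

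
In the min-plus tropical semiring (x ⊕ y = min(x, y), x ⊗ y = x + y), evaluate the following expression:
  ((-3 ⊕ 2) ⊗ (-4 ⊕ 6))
((-3 ⊕ 2) ⊗ (-4 ⊕ 6)) = -7

Expand innermost to outermost. Recall ⊕ takes the minimum of its arguments and ⊗ takes their sum. Working out the expression ((-3 ⊕ 2) ⊗ (-4 ⊕ 6)) gives -7.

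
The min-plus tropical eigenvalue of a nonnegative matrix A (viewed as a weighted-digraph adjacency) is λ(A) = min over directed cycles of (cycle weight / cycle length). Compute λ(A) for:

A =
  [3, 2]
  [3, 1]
λ(A) = 1

Enumerate directed cycles and compute their means (weight / length). Sample:
  cycle 0 → 0: weight = 3, length = 1, mean = 3/1 ≈ 3.000
  cycle 1 → 1: weight = 1, length = 1, mean = 1/1 ≈ 1.000
  cycle 0 → 1 → 0: weight = 5, length = 2, mean = 5/2 ≈ 2.500
  cycle 1 → 0 → 1: weight = 5, length = 2, mean = 5/2 ≈ 2.500
Minimum mean = 1.000, attained e.g. along the cycle 1 → 1 with weight 1 and length 1. So λ(A) = 1/1 = 1.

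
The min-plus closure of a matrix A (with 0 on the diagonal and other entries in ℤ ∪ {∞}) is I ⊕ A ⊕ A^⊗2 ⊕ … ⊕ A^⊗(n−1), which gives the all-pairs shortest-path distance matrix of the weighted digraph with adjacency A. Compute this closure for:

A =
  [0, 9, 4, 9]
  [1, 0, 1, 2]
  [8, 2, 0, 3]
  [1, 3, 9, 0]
Closure =
  [0, 6, 4, 7]
  [1, 0, 1, 2]
  [3, 2, 0, 3]
  [1, 3, 4, 0]

This is the Floyd-Warshall all-pairs shortest-path computation. For each intermediate vertex k = 0, 1, …, 3, update dist[i][j] ← min(dist[i][j], dist[i][k] + dist[k][j]). The final matrix gives, for each (i, j), the minimum total weight of any directed path from i to j (possibly empty when i = j).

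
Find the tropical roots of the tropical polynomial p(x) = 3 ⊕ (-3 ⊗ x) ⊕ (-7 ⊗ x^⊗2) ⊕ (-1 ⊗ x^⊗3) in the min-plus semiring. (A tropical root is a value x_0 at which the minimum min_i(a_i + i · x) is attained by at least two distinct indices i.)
Roots: {-6, 4, 6}

Each tropical root is a break point of the lower envelope of the lines y = a_i + i · x (there are 4 lines, with slopes 0, 1, ..., 3). Only the lines that attain the minimum somewhere contribute to roots; other lines are dominated. Here the surviving (envelope) indices are i = 3, i = 2, i = 1, i = 0.
Intersections between consecutive envelope lines give the roots: for adjacent envelope indices i < j the intersection is x = (a_i − a_j) / (j − i). Reading off the sorted break points: {-6, 4, 6}.
Verification: at each break x_0, at least two indices attain the minimum of min_i(a_i + i · x_0).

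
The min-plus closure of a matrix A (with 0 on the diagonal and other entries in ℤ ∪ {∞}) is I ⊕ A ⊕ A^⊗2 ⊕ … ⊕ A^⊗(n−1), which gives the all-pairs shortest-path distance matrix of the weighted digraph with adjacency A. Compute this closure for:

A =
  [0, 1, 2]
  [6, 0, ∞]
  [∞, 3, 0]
Closure =
  [0, 1, 2]
  [6, 0, 8]
  [9, 3, 0]

This is the Floyd-Warshall all-pairs shortest-path computation. For each intermediate vertex k = 0, 1, …, 2, update dist[i][j] ← min(dist[i][j], dist[i][k] + dist[k][j]). The final matrix gives, for each (i, j), the minimum total weight of any directed path from i to j (possibly empty when i = j).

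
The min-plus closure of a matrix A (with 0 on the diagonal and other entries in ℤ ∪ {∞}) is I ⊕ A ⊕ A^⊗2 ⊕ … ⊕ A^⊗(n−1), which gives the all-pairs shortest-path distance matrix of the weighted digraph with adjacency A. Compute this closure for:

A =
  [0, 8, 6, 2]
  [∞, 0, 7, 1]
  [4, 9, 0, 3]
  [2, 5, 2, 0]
Closure =
  [0, 7, 4, 2]
  [3, 0, 3, 1]
  [4, 8, 0, 3]
  [2, 5, 2, 0]

This is the Floyd-Warshall all-pairs shortest-path computation. For each intermediate vertex k = 0, 1, …, 3, update dist[i][j] ← min(dist[i][j], dist[i][k] + dist[k][j]). The final matrix gives, for each (i, j), the minimum total weight of any directed path from i to j (possibly empty when i = j).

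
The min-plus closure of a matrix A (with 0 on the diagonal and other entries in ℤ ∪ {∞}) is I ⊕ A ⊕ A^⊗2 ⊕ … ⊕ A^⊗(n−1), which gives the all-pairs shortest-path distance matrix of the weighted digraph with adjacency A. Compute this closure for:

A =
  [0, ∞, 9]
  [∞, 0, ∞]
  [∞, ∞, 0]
Closure =
  [0, ∞, 9]
  [∞, 0, ∞]
  [∞, ∞, 0]

This is the Floyd-Warshall all-pairs shortest-path computation. For each intermediate vertex k = 0, 1, …, 2, update dist[i][j] ← min(dist[i][j], dist[i][k] + dist[k][j]). The final matrix gives, for each (i, j), the minimum total weight of any directed path from i to j (possibly empty when i = j).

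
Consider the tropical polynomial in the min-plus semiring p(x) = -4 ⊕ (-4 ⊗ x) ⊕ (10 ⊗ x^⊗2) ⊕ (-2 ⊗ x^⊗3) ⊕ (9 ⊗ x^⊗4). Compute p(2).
p(2) = -4

A tropical monomial a ⊗ x^⊗i evaluates to a + i · x. Evaluating each term at x = 2:
  Term 0 contributes -4 + 0 · 2 = -4
  Term 1 contributes -4 + 1 · 2 = -2
  Term 2 contributes 10 + 2 · 2 = 14
  Term 3 contributes -2 + 3 · 2 = 4
  Term 4 contributes 9 + 4 · 2 = 17
p(2) = ⊕ of these = min[-4, -2, 14, 4, 17] = -4.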